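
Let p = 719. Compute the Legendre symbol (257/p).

Euler's criterion: (257/719) ≡ 257^359 (mod 719).
257^2 ≡ 620 (mod 719)
257^4 ≡ 454 (mod 719)
257^8 ≡ 482 (mod 719)
257^16 ≡ 87 (mod 719)
257^32 ≡ 379 (mod 719)
257^64 ≡ 560 (mod 719)
257^128 ≡ 116 (mod 719)
257^256 ≡ 514 (mod 719)
257^359 = 257^(256+64+32+4+2+1) ≡ 1 (mod 719).
Result is 1, so (257/719) = 1.

1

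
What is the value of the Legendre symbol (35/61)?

Reciprocity: 35 ≡ 3 and 61 ≡ 1 (mod 4), so (35/61) = +(61/35).
Reduce top mod 35: now compute (26/35).
Pull out 2: since 35 ≡ 3 (mod 8), (2/35) = -1.
Reciprocity: 13 ≡ 1 and 35 ≡ 3 (mod 4), so (13/35) = +(35/13).
Reduce top mod 13: now compute (9/13).
Reciprocity: 9 ≡ 1 and 13 ≡ 1 (mod 4), so (9/13) = +(13/9).
Reduce top mod 9: now compute (4/9).
Pull out 2^2: since 9 ≡ 1 (mod 8), (2/9) = +1, so (2/9)^2 = +1.
Reached (1/9) = 1. Collecting the sign flips along the way, the symbol is -1.

-1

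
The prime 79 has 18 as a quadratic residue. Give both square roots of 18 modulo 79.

Since 79 ≡ 3 (mod 4), a square root of 18 is 18^((79+1)/4) = 18^20 mod 79.
Repeated squaring: 18^2≡8, 18^4≡64, 18^8≡67, 18^16≡65 (mod 79).
18^20 = 18^(16+4) ≡ 52 (mod 79).
Check: 52² = 2704 ≡ 18 (mod 79). The two roots are 27 and 52.

27, 52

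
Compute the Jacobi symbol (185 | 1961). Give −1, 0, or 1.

0

Reciprocity: 185 ≡ 1 and 1961 ≡ 1 (mod 4), so (185/1961) = +(1961/185).
Reduce top mod 185: now compute (111/185).
Reciprocity: 111 ≡ 3 and 185 ≡ 1 (mod 4), so (111/185) = +(185/111).
Reduce top mod 111: now compute (74/111).
Pull out 2: since 111 ≡ 7 (mod 8), (2/111) = +1.
Reciprocity: 37 ≡ 1 and 111 ≡ 3 (mod 4), so (37/111) = +(111/37).
Reduce top mod 37: now compute (0/37).
Top reduces to 0: gcd > 1, so the symbol is 0.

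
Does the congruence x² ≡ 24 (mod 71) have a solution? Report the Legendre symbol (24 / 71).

Pull out 2^3: since 71 ≡ 7 (mod 8), (2/71) = +1, so (2/71)^3 = +1.
Reciprocity: 3 ≡ 3 and 71 ≡ 3 (mod 4), so (3/71) = −(71/3).
Reduce top mod 3: now compute (2/3).
Pull out 2: since 3 ≡ 3 (mod 8), (2/3) = -1.
Reached (1/3) = 1. Collecting the sign flips along the way, the symbol is +1.

1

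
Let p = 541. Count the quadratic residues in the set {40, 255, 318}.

0

(40/541) = -1 → non-residue.
(255/541) = -1 → non-residue.
(318/541) = -1 → non-residue.
Total quadratic residues among the 3: 0.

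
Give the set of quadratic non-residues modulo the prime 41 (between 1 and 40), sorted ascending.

Square k = 1,…,20 (k and 41−k give the same square):
1²=1, 2²=4, 3²=9, 4²=16, 5²=25, 6²=36, 7²≡8, 8²≡23, 9²≡40, 10²≡18, 11²≡39, 12²≡21, 13²≡5, 14²≡32, 15²≡20, 16²≡10, 17²≡2, 18²≡37, 19²≡33, 20²≡31 (mod 41).
The residues are {1, 2, 4, 5, 8, 9, 10, 16, 18, 20, 21, 23, 25, 31, 32, 33, 36, 37, 39, 40}; the non-residues are the remaining 20 nonzero classes.

3 6 7 11 12 13 14 15 17 19 22 24 26 27 28 29 30 34 35 38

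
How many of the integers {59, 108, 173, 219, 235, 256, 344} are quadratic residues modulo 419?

(59/419) = +1 → QR.
(108/419) = +1 → QR.
(173/419) = +1 → QR.
(219/419) = +1 → QR.
(235/419) = +1 → QR.
(256/419) = +1 → QR.
(344/419) = -1 → non-residue.
Total quadratic residues among the 7: 6.

6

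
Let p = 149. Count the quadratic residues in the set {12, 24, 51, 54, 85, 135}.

(12/149) = -1 → non-residue.
(24/149) = +1 → QR.
(51/149) = -1 → non-residue.
(54/149) = +1 → QR.
(85/149) = +1 → QR.
(135/149) = -1 → non-residue.
Total quadratic residues among the 6: 3.

3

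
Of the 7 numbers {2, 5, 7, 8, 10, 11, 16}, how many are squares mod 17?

(2/17) = +1 → QR.
(5/17) = -1 → non-residue.
(7/17) = -1 → non-residue.
(8/17) = +1 → QR.
(10/17) = -1 → non-residue.
(11/17) = -1 → non-residue.
(16/17) = +1 → QR.
Total quadratic residues among the 7: 3.

3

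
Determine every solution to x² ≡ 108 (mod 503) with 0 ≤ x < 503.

117, 386

Since 503 ≡ 3 (mod 4), a square root of 108 is 108^((503+1)/4) = 108^126 mod 503.
Repeated squaring: 108^2≡95, 108^4≡474, 108^8≡338, 108^16≡63, 108^32≡448, 108^64≡7 (mod 503).
108^126 = 108^(64+32+16+8+4+2) ≡ 117 (mod 503).
Check: 117² = 13689 ≡ 108 (mod 503). The two roots are 117 and 386.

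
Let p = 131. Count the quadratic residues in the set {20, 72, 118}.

(20/131) = +1 → QR.
(72/131) = -1 → non-residue.
(118/131) = -1 → non-residue.
Total quadratic residues among the 3: 1.

1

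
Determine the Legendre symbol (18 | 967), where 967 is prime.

1

Euler's criterion: (18/967) ≡ 18^483 (mod 967).
18^2 ≡ 324 (mod 967)
18^4 ≡ 540 (mod 967)
18^8 ≡ 533 (mod 967)
18^16 ≡ 758 (mod 967)
18^32 ≡ 166 (mod 967)
18^64 ≡ 480 (mod 967)
18^128 ≡ 254 (mod 967)
18^256 ≡ 694 (mod 967)
18^483 = 18^(256+128+64+32+2+1) ≡ 1 (mod 967).
Result is 1, so (18/967) = 1.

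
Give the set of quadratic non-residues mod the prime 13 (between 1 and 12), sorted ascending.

Square k = 1,…,6 (k and 13−k give the same square):
1²=1, 2²=4, 3²=9, 4²≡3, 5²≡12, 6²≡10 (mod 13).
The residues are {1, 3, 4, 9, 10, 12}; the non-residues are the remaining 6 nonzero classes.

2, 5, 6, 7, 8, 11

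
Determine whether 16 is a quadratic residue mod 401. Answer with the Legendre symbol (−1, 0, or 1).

Pull out 2^4: since 401 ≡ 1 (mod 8), (2/401) = +1, so (2/401)^4 = +1.
Reached (1/401) = 1. Collecting the sign flips along the way, the symbol is +1.

1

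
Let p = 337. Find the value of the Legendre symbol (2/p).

Pull out 2: since 337 ≡ 1 (mod 8), (2/337) = +1.
Reached (1/337) = 1. Collecting the sign flips along the way, the symbol is +1.

1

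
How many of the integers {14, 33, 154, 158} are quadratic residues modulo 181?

3

(14/181) = +1 → QR.
(33/181) = +1 → QR.
(154/181) = +1 → QR.
(158/181) = -1 → non-residue.
Total quadratic residues among the 4: 3.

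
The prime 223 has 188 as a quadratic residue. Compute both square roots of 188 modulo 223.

Since 223 ≡ 3 (mod 4), a square root of 188 is 188^((223+1)/4) = 188^56 mod 223.
Repeated squaring: 188^2≡110, 188^4≡58, 188^8≡19, 188^16≡138, 188^32≡89 (mod 223).
188^56 = 188^(32+16+8) ≡ 100 (mod 223).
Check: 100² = 10000 ≡ 188 (mod 223). The two roots are 100 and 123.

100, 123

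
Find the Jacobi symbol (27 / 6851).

1

Reciprocity: 27 ≡ 3 and 6851 ≡ 3 (mod 4), so (27/6851) = −(6851/27).
Reduce top mod 27: now compute (20/27).
Pull out 2^2: since 27 ≡ 3 (mod 8), (2/27) = -1, so (2/27)^2 = +1.
Reciprocity: 5 ≡ 1 and 27 ≡ 3 (mod 4), so (5/27) = +(27/5).
Reduce top mod 5: now compute (2/5).
Pull out 2: since 5 ≡ 5 (mod 8), (2/5) = -1.
Reached (1/5) = 1. Collecting the sign flips along the way, the symbol is +1.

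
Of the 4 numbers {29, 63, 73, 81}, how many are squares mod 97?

2

(29/97) = -1 → non-residue.
(63/97) = -1 → non-residue.
(73/97) = +1 → QR.
(81/97) = +1 → QR.
Total quadratic residues among the 4: 2.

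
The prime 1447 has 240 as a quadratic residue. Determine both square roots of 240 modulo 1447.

264, 1183

Since 1447 ≡ 3 (mod 4), a square root of 240 is 240^((1447+1)/4) = 240^362 mod 1447.
Repeated squaring: 240^2≡1167, 240^4≡262, 240^8≡635, 240^16≡959, 240^32≡836, 240^64≡1442, 240^128≡25, 240^256≡625 (mod 1447).
240^362 = 240^(256+64+32+8+2) ≡ 1183 (mod 1447).
Check: 1183² = 1399489 ≡ 240 (mod 1447). The two roots are 264 and 1183.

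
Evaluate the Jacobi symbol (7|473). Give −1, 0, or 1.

Reciprocity: 7 ≡ 3 and 473 ≡ 1 (mod 4), so (7/473) = +(473/7).
Reduce top mod 7: now compute (4/7).
Pull out 2^2: since 7 ≡ 7 (mod 8), (2/7) = +1, so (2/7)^2 = +1.
Reached (1/7) = 1. Collecting the sign flips along the way, the symbol is +1.

1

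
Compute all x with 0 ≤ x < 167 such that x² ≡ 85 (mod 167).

Since 167 ≡ 3 (mod 4), a square root of 85 is 85^((167+1)/4) = 85^42 mod 167.
Repeated squaring: 85^2≡44, 85^4≡99, 85^8≡115, 85^16≡32, 85^32≡22 (mod 167).
85^42 = 85^(32+8+2) ≡ 98 (mod 167).
Check: 98² = 9604 ≡ 85 (mod 167). The two roots are 69 and 98.

69, 98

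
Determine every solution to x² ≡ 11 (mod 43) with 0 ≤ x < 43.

21, 22

Since 43 ≡ 3 (mod 4), a square root of 11 is 11^((43+1)/4) = 11^11 mod 43.
Repeated squaring: 11^2≡35, 11^4≡21, 11^8≡11 (mod 43).
11^11 = 11^(8+2+1) ≡ 21 (mod 43).
Check: 21² = 441 ≡ 11 (mod 43). The two roots are 21 and 22.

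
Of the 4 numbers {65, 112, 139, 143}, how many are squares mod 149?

2

(65/149) = -1 → non-residue.
(112/149) = +1 → QR.
(139/149) = -1 → non-residue.
(143/149) = +1 → QR.
Total quadratic residues among the 4: 2.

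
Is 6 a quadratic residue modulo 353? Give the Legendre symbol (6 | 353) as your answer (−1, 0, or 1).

-1

Pull out 2: since 353 ≡ 1 (mod 8), (2/353) = +1.
Reciprocity: 3 ≡ 3 and 353 ≡ 1 (mod 4), so (3/353) = +(353/3).
Reduce top mod 3: now compute (2/3).
Pull out 2: since 3 ≡ 3 (mod 8), (2/3) = -1.
Reached (1/3) = 1. Collecting the sign flips along the way, the symbol is -1.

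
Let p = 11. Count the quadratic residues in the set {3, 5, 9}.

3

(3/11) = +1 → QR.
(5/11) = +1 → QR.
(9/11) = +1 → QR.
Total quadratic residues among the 3: 3.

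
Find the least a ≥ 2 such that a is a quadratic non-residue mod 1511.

11

(2/1511) = +1, so 2 is a residue.
(3/1511) = +1, so 3 is a residue.
(4/1511) = +1, so 4 is a residue.
(5/1511) = +1, so 5 is a residue.
(6/1511) = +1, so 6 is a residue.
(7/1511) = +1, so 7 is a residue.
(8/1511) = +1, so 8 is a residue.
(9/1511) = +1, so 9 is a residue.
(10/1511) = +1, so 10 is a residue.
(11/1511) = −1, so 11 is the smallest positive non-residue mod 1511.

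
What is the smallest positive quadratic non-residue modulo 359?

7

(2/359) = +1, so 2 is a residue.
(3/359) = +1, so 3 is a residue.
(4/359) = +1, so 4 is a residue.
(5/359) = +1, so 5 is a residue.
(6/359) = +1, so 6 is a residue.
(7/359) = −1, so 7 is the smallest positive non-residue mod 359.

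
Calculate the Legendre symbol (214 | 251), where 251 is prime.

1

Pull out 2: since 251 ≡ 3 (mod 8), (2/251) = -1.
Reciprocity: 107 ≡ 3 and 251 ≡ 3 (mod 4), so (107/251) = −(251/107).
Reduce top mod 107: now compute (37/107).
Reciprocity: 37 ≡ 1 and 107 ≡ 3 (mod 4), so (37/107) = +(107/37).
Reduce top mod 37: now compute (33/37).
Reciprocity: 33 ≡ 1 and 37 ≡ 1 (mod 4), so (33/37) = +(37/33).
Reduce top mod 33: now compute (4/33).
Pull out 2^2: since 33 ≡ 1 (mod 8), (2/33) = +1, so (2/33)^2 = +1.
Reached (1/33) = 1. Collecting the sign flips along the way, the symbol is +1.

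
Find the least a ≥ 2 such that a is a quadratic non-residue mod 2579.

(2/2579) = −1, so 2 is the smallest positive non-residue mod 2579.

2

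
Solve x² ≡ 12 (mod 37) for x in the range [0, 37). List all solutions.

37 ≡ 1 (mod 4), so we find a root by search.
Trying successive values, 7² = 49 ≡ 12 (mod 37). The other root is 37 − 7 = 30.

7, 30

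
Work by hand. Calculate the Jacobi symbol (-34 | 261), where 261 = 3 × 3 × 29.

First reduce: -34 ≡ 227 (mod 261).
Reciprocity: 227 ≡ 3 and 261 ≡ 1 (mod 4), so (227/261) = +(261/227).
Reduce top mod 227: now compute (34/227).
Pull out 2: since 227 ≡ 3 (mod 8), (2/227) = -1.
Reciprocity: 17 ≡ 1 and 227 ≡ 3 (mod 4), so (17/227) = +(227/17).
Reduce top mod 17: now compute (6/17).
Pull out 2: since 17 ≡ 1 (mod 8), (2/17) = +1.
Reciprocity: 3 ≡ 3 and 17 ≡ 1 (mod 4), so (3/17) = +(17/3).
Reduce top mod 3: now compute (2/3).
Pull out 2: since 3 ≡ 3 (mod 8), (2/3) = -1.
Reached (1/3) = 1. Collecting the sign flips along the way, the symbol is +1.

1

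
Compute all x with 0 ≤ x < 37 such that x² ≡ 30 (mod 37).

17, 20

37 ≡ 1 (mod 4), so we find a root by search.
Trying successive values, 17² = 289 ≡ 30 (mod 37). The other root is 37 − 17 = 20.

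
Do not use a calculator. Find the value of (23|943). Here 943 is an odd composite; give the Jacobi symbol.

Reciprocity: 23 ≡ 3 and 943 ≡ 3 (mod 4), so (23/943) = −(943/23).
Reduce top mod 23: now compute (0/23).
Top reduces to 0: gcd > 1, so the symbol is 0.

0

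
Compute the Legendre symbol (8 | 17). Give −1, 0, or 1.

1

Pull out 2^3: since 17 ≡ 1 (mod 8), (2/17) = +1, so (2/17)^3 = +1.
Reached (1/17) = 1. Collecting the sign flips along the way, the symbol is +1.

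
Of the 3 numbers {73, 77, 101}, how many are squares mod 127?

(73/127) = +1 → QR.
(77/127) = -1 → non-residue.
(101/127) = -1 → non-residue.
Total quadratic residues among the 3: 1.

1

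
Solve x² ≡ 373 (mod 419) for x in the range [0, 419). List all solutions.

126, 293

Since 419 ≡ 3 (mod 4), a square root of 373 is 373^((419+1)/4) = 373^105 mod 419.
Repeated squaring: 373^2≡21, 373^4≡22, 373^8≡65, 373^16≡35, 373^32≡387, 373^64≡186 (mod 419).
373^105 = 373^(64+32+8+1) ≡ 293 (mod 419).
Check: 293² = 85849 ≡ 373 (mod 419). The two roots are 126 and 293.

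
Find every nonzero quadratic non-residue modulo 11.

Square k = 1,…,5 (k and 11−k give the same square):
1²=1, 2²=4, 3²=9, 4²≡5, 5²≡3 (mod 11).
The residues are {1, 3, 4, 5, 9}; the non-residues are the remaining 5 nonzero classes.

2 6 7 8 10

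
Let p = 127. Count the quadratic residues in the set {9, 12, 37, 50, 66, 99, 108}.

4

(9/127) = +1 → QR.
(12/127) = -1 → non-residue.
(37/127) = +1 → QR.
(50/127) = +1 → QR.
(66/127) = -1 → non-residue.
(99/127) = +1 → QR.
(108/127) = -1 → non-residue.
Total quadratic residues among the 7: 4.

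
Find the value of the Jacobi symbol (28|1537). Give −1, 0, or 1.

1

Pull out 2^2: since 1537 ≡ 1 (mod 8), (2/1537) = +1, so (2/1537)^2 = +1.
Reciprocity: 7 ≡ 3 and 1537 ≡ 1 (mod 4), so (7/1537) = +(1537/7).
Reduce top mod 7: now compute (4/7).
Pull out 2^2: since 7 ≡ 7 (mod 8), (2/7) = +1, so (2/7)^2 = +1.
Reached (1/7) = 1. Collecting the sign flips along the way, the symbol is +1.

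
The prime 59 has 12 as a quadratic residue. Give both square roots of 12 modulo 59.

22, 37

Since 59 ≡ 3 (mod 4), a square root of 12 is 12^((59+1)/4) = 12^15 mod 59.
Repeated squaring: 12^2≡26, 12^4≡27, 12^8≡21 (mod 59).
12^15 = 12^(8+4+2+1) ≡ 22 (mod 59).
Check: 22² = 484 ≡ 12 (mod 59). The two roots are 22 and 37.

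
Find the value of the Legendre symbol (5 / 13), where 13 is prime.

-1

Euler's criterion: (5/13) ≡ 5^6 (mod 13).
5^2 ≡ 12 (mod 13)
5^4 ≡ 1 (mod 13)
5^6 = 5^(4+2) ≡ 12 (mod 13).
Result is 12 ≡ −1, so (5/13) = −1.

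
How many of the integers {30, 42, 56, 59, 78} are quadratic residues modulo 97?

0

(30/97) = -1 → non-residue.
(42/97) = -1 → non-residue.
(56/97) = -1 → non-residue.
(59/97) = -1 → non-residue.
(78/97) = -1 → non-residue.
Total quadratic residues among the 5: 0.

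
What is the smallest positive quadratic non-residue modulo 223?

(2/223) = +1, so 2 is a residue.
(3/223) = −1, so 3 is the smallest positive non-residue mod 223.

3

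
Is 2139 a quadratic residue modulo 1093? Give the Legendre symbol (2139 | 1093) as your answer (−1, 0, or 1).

First reduce: 2139 ≡ 1046 (mod 1093).
Pull out 2: since 1093 ≡ 5 (mod 8), (2/1093) = -1.
Reciprocity: 523 ≡ 3 and 1093 ≡ 1 (mod 4), so (523/1093) = +(1093/523).
Reduce top mod 523: now compute (47/523).
Reciprocity: 47 ≡ 3 and 523 ≡ 3 (mod 4), so (47/523) = −(523/47).
Reduce top mod 47: now compute (6/47).
Pull out 2: since 47 ≡ 7 (mod 8), (2/47) = +1.
Reciprocity: 3 ≡ 3 and 47 ≡ 3 (mod 4), so (3/47) = −(47/3).
Reduce top mod 3: now compute (2/3).
Pull out 2: since 3 ≡ 3 (mod 8), (2/3) = -1.
Reached (1/3) = 1. Collecting the sign flips along the way, the symbol is +1.

1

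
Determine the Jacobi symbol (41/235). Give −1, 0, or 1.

Reciprocity: 41 ≡ 1 and 235 ≡ 3 (mod 4), so (41/235) = +(235/41).
Reduce top mod 41: now compute (30/41).
Pull out 2: since 41 ≡ 1 (mod 8), (2/41) = +1.
Reciprocity: 15 ≡ 3 and 41 ≡ 1 (mod 4), so (15/41) = +(41/15).
Reduce top mod 15: now compute (11/15).
Reciprocity: 11 ≡ 3 and 15 ≡ 3 (mod 4), so (11/15) = −(15/11).
Reduce top mod 11: now compute (4/11).
Pull out 2^2: since 11 ≡ 3 (mod 8), (2/11) = -1, so (2/11)^2 = +1.
Reached (1/11) = 1. Collecting the sign flips along the way, the symbol is -1.

-1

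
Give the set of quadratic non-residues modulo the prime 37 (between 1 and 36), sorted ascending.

Square k = 1,…,18 (k and 37−k give the same square):
1²=1, 2²=4, 3²=9, 4²=16, 5²=25, 6²=36, 7²≡12, 8²≡27, 9²≡7, 10²≡26, 11²≡10, 12²≡33, 13²≡21, 14²≡11, 15²≡3, 16²≡34, 17²≡30, 18²≡28 (mod 37).
The residues are {1, 3, 4, 7, 9, 10, 11, 12, 16, 21, 25, 26, 27, 28, 30, 33, 34, 36}; the non-residues are the remaining 18 nonzero classes.

2 5 6 8 13 14 15 17 18 19 20 22 23 24 29 31 32 35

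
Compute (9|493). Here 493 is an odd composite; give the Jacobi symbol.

1

Reciprocity: 9 ≡ 1 and 493 ≡ 1 (mod 4), so (9/493) = +(493/9).
Reduce top mod 9: now compute (7/9).
Reciprocity: 7 ≡ 3 and 9 ≡ 1 (mod 4), so (7/9) = +(9/7).
Reduce top mod 7: now compute (2/7).
Pull out 2: since 7 ≡ 7 (mod 8), (2/7) = +1.
Reached (1/7) = 1. Collecting the sign flips along the way, the symbol is +1.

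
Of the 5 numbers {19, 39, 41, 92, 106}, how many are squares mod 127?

2

(19/127) = +1 → QR.
(39/127) = -1 → non-residue.
(41/127) = +1 → QR.
(92/127) = -1 → non-residue.
(106/127) = -1 → non-residue.
Total quadratic residues among the 5: 2.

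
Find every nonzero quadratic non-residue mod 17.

3,5,6,7,10,11,12,14

Square k = 1,…,8 (k and 17−k give the same square):
1²=1, 2²=4, 3²=9, 4²=16, 5²≡8, 6²≡2, 7²≡15, 8²≡13 (mod 17).
The residues are {1, 2, 4, 8, 9, 13, 15, 16}; the non-residues are the remaining 8 nonzero classes.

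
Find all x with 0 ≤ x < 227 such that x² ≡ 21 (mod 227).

34, 193

Since 227 ≡ 3 (mod 4), a square root of 21 is 21^((227+1)/4) = 21^57 mod 227.
Repeated squaring: 21^2≡214, 21^4≡169, 21^8≡186, 21^16≡92, 21^32≡65 (mod 227).
21^57 = 21^(32+16+8+1) ≡ 34 (mod 227).
Check: 34² = 1156 ≡ 21 (mod 227). The two roots are 34 and 193.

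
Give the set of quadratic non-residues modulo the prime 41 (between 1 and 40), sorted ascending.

Square k = 1,…,20 (k and 41−k give the same square):
1²=1, 2²=4, 3²=9, 4²=16, 5²=25, 6²=36, 7²≡8, 8²≡23, 9²≡40, 10²≡18, 11²≡39, 12²≡21, 13²≡5, 14²≡32, 15²≡20, 16²≡10, 17²≡2, 18²≡37, 19²≡33, 20²≡31 (mod 41).
The residues are {1, 2, 4, 5, 8, 9, 10, 16, 18, 20, 21, 23, 25, 31, 32, 33, 36, 37, 39, 40}; the non-residues are the remaining 20 nonzero classes.

3 6 7 11 12 13 14 15 17 19 22 24 26 27 28 29 30 34 35 38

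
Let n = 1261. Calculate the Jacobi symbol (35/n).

1

Reciprocity: 35 ≡ 3 and 1261 ≡ 1 (mod 4), so (35/1261) = +(1261/35).
Reduce top mod 35: now compute (1/35).
Reached (1/35) = 1. Collecting the sign flips along the way, the symbol is +1.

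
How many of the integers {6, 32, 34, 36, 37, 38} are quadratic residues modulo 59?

(6/59) = -1 → non-residue.
(32/59) = -1 → non-residue.
(34/59) = -1 → non-residue.
(36/59) = +1 → QR.
(37/59) = -1 → non-residue.
(38/59) = -1 → non-residue.
Total quadratic residues among the 6: 1.

1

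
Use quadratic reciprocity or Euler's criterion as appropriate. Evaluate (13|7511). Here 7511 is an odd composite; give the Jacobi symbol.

Reciprocity: 13 ≡ 1 and 7511 ≡ 3 (mod 4), so (13/7511) = +(7511/13).
Reduce top mod 13: now compute (10/13).
Pull out 2: since 13 ≡ 5 (mod 8), (2/13) = -1.
Reciprocity: 5 ≡ 1 and 13 ≡ 1 (mod 4), so (5/13) = +(13/5).
Reduce top mod 5: now compute (3/5).
Reciprocity: 3 ≡ 3 and 5 ≡ 1 (mod 4), so (3/5) = +(5/3).
Reduce top mod 3: now compute (2/3).
Pull out 2: since 3 ≡ 3 (mod 8), (2/3) = -1.
Reached (1/3) = 1. Collecting the sign flips along the way, the symbol is +1.

1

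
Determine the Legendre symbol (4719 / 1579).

1

First reduce: 4719 ≡ 1561 (mod 1579).
Reciprocity: 1561 ≡ 1 and 1579 ≡ 3 (mod 4), so (1561/1579) = +(1579/1561).
Reduce top mod 1561: now compute (18/1561).
Pull out 2: since 1561 ≡ 1 (mod 8), (2/1561) = +1.
Reciprocity: 9 ≡ 1 and 1561 ≡ 1 (mod 4), so (9/1561) = +(1561/9).
Reduce top mod 9: now compute (4/9).
Pull out 2^2: since 9 ≡ 1 (mod 8), (2/9) = +1, so (2/9)^2 = +1.
Reached (1/9) = 1. Collecting the sign flips along the way, the symbol is +1.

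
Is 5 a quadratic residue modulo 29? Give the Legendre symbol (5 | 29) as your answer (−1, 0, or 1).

1

Reciprocity: 5 ≡ 1 and 29 ≡ 1 (mod 4), so (5/29) = +(29/5).
Reduce top mod 5: now compute (4/5).
Pull out 2^2: since 5 ≡ 5 (mod 8), (2/5) = -1, so (2/5)^2 = +1.
Reached (1/5) = 1. Collecting the sign flips along the way, the symbol is +1.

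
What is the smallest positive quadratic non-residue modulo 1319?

13

(2/1319) = +1, so 2 is a residue.
(3/1319) = +1, so 3 is a residue.
(4/1319) = +1, so 4 is a residue.
(5/1319) = +1, so 5 is a residue.
(6/1319) = +1, so 6 is a residue.
(7/1319) = +1, so 7 is a residue.
(8/1319) = +1, so 8 is a residue.
(9/1319) = +1, so 9 is a residue.
(10/1319) = +1, so 10 is a residue.
(11/1319) = +1, so 11 is a residue.
(12/1319) = +1, so 12 is a residue.
(13/1319) = −1, so 13 is the smallest positive non-residue mod 1319.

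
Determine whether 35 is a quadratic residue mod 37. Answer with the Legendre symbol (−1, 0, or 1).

-1

Euler's criterion: (35/37) ≡ 35^18 (mod 37).
35^2 ≡ 4 (mod 37)
35^4 ≡ 16 (mod 37)
35^8 ≡ 34 (mod 37)
35^16 ≡ 9 (mod 37)
35^18 = 35^(16+2) ≡ 36 (mod 37).
Result is 36 ≡ −1, so (35/37) = −1.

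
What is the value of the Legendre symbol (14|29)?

Pull out 2: since 29 ≡ 5 (mod 8), (2/29) = -1.
Reciprocity: 7 ≡ 3 and 29 ≡ 1 (mod 4), so (7/29) = +(29/7).
Reduce top mod 7: now compute (1/7).
Reached (1/7) = 1. Collecting the sign flips along the way, the symbol is -1.

-1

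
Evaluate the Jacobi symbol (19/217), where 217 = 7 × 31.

Reciprocity: 19 ≡ 3 and 217 ≡ 1 (mod 4), so (19/217) = +(217/19).
Reduce top mod 19: now compute (8/19).
Pull out 2^3: since 19 ≡ 3 (mod 8), (2/19) = -1, so (2/19)^3 = -1.
Reached (1/19) = 1. Collecting the sign flips along the way, the symbol is -1.

-1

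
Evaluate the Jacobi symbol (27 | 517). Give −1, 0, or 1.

Reciprocity: 27 ≡ 3 and 517 ≡ 1 (mod 4), so (27/517) = +(517/27).
Reduce top mod 27: now compute (4/27).
Pull out 2^2: since 27 ≡ 3 (mod 8), (2/27) = -1, so (2/27)^2 = +1.
Reached (1/27) = 1. Collecting the sign flips along the way, the symbol is +1.

1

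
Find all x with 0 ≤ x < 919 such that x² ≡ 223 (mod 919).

Since 919 ≡ 3 (mod 4), a square root of 223 is 223^((919+1)/4) = 223^230 mod 919.
Repeated squaring: 223^2≡103, 223^4≡500, 223^8≡32, 223^16≡105, 223^32≡916, 223^64≡9, 223^128≡81 (mod 919).
223^230 = 223^(128+64+32+4+2) ≡ 302 (mod 919).
Check: 302² = 91204 ≡ 223 (mod 919). The two roots are 302 and 617.

302, 617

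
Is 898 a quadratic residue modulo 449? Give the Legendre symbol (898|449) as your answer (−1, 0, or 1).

First reduce: 898 ≡ 0 (mod 449).
Top reduces to 0: gcd > 1, so the symbol is 0.

0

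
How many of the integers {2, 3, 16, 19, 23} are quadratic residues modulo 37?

2

(2/37) = -1 → non-residue.
(3/37) = +1 → QR.
(16/37) = +1 → QR.
(19/37) = -1 → non-residue.
(23/37) = -1 → non-residue.
Total quadratic residues among the 5: 2.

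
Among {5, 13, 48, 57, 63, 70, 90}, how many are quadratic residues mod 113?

(5/113) = -1 → non-residue.
(13/113) = +1 → QR.
(48/113) = -1 → non-residue.
(57/113) = +1 → QR.
(63/113) = +1 → QR.
(70/113) = -1 → non-residue.
(90/113) = -1 → non-residue.
Total quadratic residues among the 7: 3.

3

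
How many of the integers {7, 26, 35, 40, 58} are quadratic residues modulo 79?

2

(7/79) = -1 → non-residue.
(26/79) = +1 → QR.
(35/79) = -1 → non-residue.
(40/79) = +1 → QR.
(58/79) = -1 → non-residue.
Total quadratic residues among the 5: 2.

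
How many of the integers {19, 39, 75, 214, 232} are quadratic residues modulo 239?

2

(19/239) = -1 → non-residue.
(39/239) = -1 → non-residue.
(75/239) = +1 → QR.
(214/239) = -1 → non-residue.
(232/239) = +1 → QR.
Total quadratic residues among the 5: 2.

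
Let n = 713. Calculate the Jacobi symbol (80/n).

Pull out 2^4: since 713 ≡ 1 (mod 8), (2/713) = +1, so (2/713)^4 = +1.
Reciprocity: 5 ≡ 1 and 713 ≡ 1 (mod 4), so (5/713) = +(713/5).
Reduce top mod 5: now compute (3/5).
Reciprocity: 3 ≡ 3 and 5 ≡ 1 (mod 4), so (3/5) = +(5/3).
Reduce top mod 3: now compute (2/3).
Pull out 2: since 3 ≡ 3 (mod 8), (2/3) = -1.
Reached (1/3) = 1. Collecting the sign flips along the way, the symbol is -1.

-1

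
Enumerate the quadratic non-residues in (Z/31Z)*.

Square k = 1,…,15 (k and 31−k give the same square):
1²=1, 2²=4, 3²=9, 4²=16, 5²=25, 6²≡5, 7²≡18, 8²≡2, 9²≡19, 10²≡7, 11²≡28, 12²≡20, 13²≡14, 14²≡10, 15²≡8 (mod 31).
The residues are {1, 2, 4, 5, 7, 8, 9, 10, 14, 16, 18, 19, 20, 25, 28}; the non-residues are the remaining 15 nonzero classes.

3,6,11,12,13,15,17,21,22,23,24,26,27,29,30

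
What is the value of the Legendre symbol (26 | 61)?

Pull out 2: since 61 ≡ 5 (mod 8), (2/61) = -1.
Reciprocity: 13 ≡ 1 and 61 ≡ 1 (mod 4), so (13/61) = +(61/13).
Reduce top mod 13: now compute (9/13).
Reciprocity: 9 ≡ 1 and 13 ≡ 1 (mod 4), so (9/13) = +(13/9).
Reduce top mod 9: now compute (4/9).
Pull out 2^2: since 9 ≡ 1 (mod 8), (2/9) = +1, so (2/9)^2 = +1.
Reached (1/9) = 1. Collecting the sign flips along the way, the symbol is -1.

-1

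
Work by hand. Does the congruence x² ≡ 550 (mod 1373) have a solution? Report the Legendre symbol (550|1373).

Pull out 2: since 1373 ≡ 5 (mod 8), (2/1373) = -1.
Reciprocity: 275 ≡ 3 and 1373 ≡ 1 (mod 4), so (275/1373) = +(1373/275).
Reduce top mod 275: now compute (273/275).
Reciprocity: 273 ≡ 1 and 275 ≡ 3 (mod 4), so (273/275) = +(275/273).
Reduce top mod 273: now compute (2/273).
Pull out 2: since 273 ≡ 1 (mod 8), (2/273) = +1.
Reached (1/273) = 1. Collecting the sign flips along the way, the symbol is -1.

-1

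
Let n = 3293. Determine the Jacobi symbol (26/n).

-1

Pull out 2: since 3293 ≡ 5 (mod 8), (2/3293) = -1.
Reciprocity: 13 ≡ 1 and 3293 ≡ 1 (mod 4), so (13/3293) = +(3293/13).
Reduce top mod 13: now compute (4/13).
Pull out 2^2: since 13 ≡ 5 (mod 8), (2/13) = -1, so (2/13)^2 = +1.
Reached (1/13) = 1. Collecting the sign flips along the way, the symbol is -1.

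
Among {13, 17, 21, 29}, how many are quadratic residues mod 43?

(13/43) = +1 → QR.
(17/43) = +1 → QR.
(21/43) = +1 → QR.
(29/43) = -1 → non-residue.
Total quadratic residues among the 4: 3.

3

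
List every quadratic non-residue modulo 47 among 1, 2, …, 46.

5,10,11,13,15,19,20,22,23,26,29,30,31,33,35,38,39,40,41,43,44,45,46

Square k = 1,…,23 (k and 47−k give the same square):
1²=1, 2²=4, 3²=9, 4²=16, 5²=25, 6²=36, 7²≡2, 8²≡17, 9²≡34, 10²≡6, 11²≡27, 12²≡3, 13²≡28, 14²≡8, 15²≡37, 16²≡21, 17²≡7, 18²≡42, 19²≡32, 20²≡24, 21²≡18, 22²≡14, 23²≡12 (mod 47).
The residues are {1, 2, 3, 4, 6, 7, 8, 9, 12, 14, 16, 17, 18, 21, 24, 25, 27, 28, 32, 34, 36, 37, 42}; the non-residues are the remaining 23 nonzero classes.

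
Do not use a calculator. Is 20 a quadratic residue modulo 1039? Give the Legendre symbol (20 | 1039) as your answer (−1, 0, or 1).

1

Euler's criterion: (20/1039) ≡ 20^519 (mod 1039).
20^2 ≡ 400 (mod 1039)
20^4 ≡ 1033 (mod 1039)
20^8 ≡ 36 (mod 1039)
20^16 ≡ 257 (mod 1039)
20^32 ≡ 592 (mod 1039)
20^64 ≡ 321 (mod 1039)
20^128 ≡ 180 (mod 1039)
20^256 ≡ 191 (mod 1039)
20^512 ≡ 116 (mod 1039)
20^519 = 20^(512+4+2+1) ≡ 1 (mod 1039).
Result is 1, so (20/1039) = 1.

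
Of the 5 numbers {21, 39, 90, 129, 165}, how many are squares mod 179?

2

(21/179) = -1 → non-residue.
(39/179) = +1 → QR.
(90/179) = -1 → non-residue.
(129/179) = +1 → QR.
(165/179) = -1 → non-residue.
Total quadratic residues among the 5: 2.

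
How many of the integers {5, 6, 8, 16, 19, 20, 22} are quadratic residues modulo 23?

3

(5/23) = -1 → non-residue.
(6/23) = +1 → QR.
(8/23) = +1 → QR.
(16/23) = +1 → QR.
(19/23) = -1 → non-residue.
(20/23) = -1 → non-residue.
(22/23) = -1 → non-residue.
Total quadratic residues among the 7: 3.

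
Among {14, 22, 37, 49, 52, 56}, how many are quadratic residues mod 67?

5

(14/67) = +1 → QR.
(22/67) = +1 → QR.
(37/67) = +1 → QR.
(49/67) = +1 → QR.
(52/67) = -1 → non-residue.
(56/67) = +1 → QR.
Total quadratic residues among the 6: 5.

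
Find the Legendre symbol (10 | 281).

1

Pull out 2: since 281 ≡ 1 (mod 8), (2/281) = +1.
Reciprocity: 5 ≡ 1 and 281 ≡ 1 (mod 4), so (5/281) = +(281/5).
Reduce top mod 5: now compute (1/5).
Reached (1/5) = 1. Collecting the sign flips along the way, the symbol is +1.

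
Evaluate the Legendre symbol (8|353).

1

Euler's criterion: (8/353) ≡ 8^176 (mod 353).
8^2 ≡ 64 (mod 353)
8^4 ≡ 213 (mod 353)
8^8 ≡ 185 (mod 353)
8^16 ≡ 337 (mod 353)
8^32 ≡ 256 (mod 353)
8^64 ≡ 231 (mod 353)
8^128 ≡ 58 (mod 353)
8^176 = 8^(128+32+16) ≡ 1 (mod 353).
Result is 1, so (8/353) = 1.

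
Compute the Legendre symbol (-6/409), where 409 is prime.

1

Euler's criterion: (-6/409) ≡ 403^204 (mod 409).
403^2 ≡ 36 (mod 409)
403^4 ≡ 69 (mod 409)
403^8 ≡ 262 (mod 409)
403^16 ≡ 341 (mod 409)
403^32 ≡ 125 (mod 409)
403^64 ≡ 83 (mod 409)
403^128 ≡ 345 (mod 409)
403^204 = 403^(128+64+8+4) ≡ 1 (mod 409).
Result is 1, so (-6/409) = 1.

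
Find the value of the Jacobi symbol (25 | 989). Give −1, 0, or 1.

1

Reciprocity: 25 ≡ 1 and 989 ≡ 1 (mod 4), so (25/989) = +(989/25).
Reduce top mod 25: now compute (14/25).
Pull out 2: since 25 ≡ 1 (mod 8), (2/25) = +1.
Reciprocity: 7 ≡ 3 and 25 ≡ 1 (mod 4), so (7/25) = +(25/7).
Reduce top mod 7: now compute (4/7).
Pull out 2^2: since 7 ≡ 7 (mod 8), (2/7) = +1, so (2/7)^2 = +1.
Reached (1/7) = 1. Collecting the sign flips along the way, the symbol is +1.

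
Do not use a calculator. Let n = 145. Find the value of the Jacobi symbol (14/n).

Pull out 2: since 145 ≡ 1 (mod 8), (2/145) = +1.
Reciprocity: 7 ≡ 3 and 145 ≡ 1 (mod 4), so (7/145) = +(145/7).
Reduce top mod 7: now compute (5/7).
Reciprocity: 5 ≡ 1 and 7 ≡ 3 (mod 4), so (5/7) = +(7/5).
Reduce top mod 5: now compute (2/5).
Pull out 2: since 5 ≡ 5 (mod 8), (2/5) = -1.
Reached (1/5) = 1. Collecting the sign flips along the way, the symbol is -1.

-1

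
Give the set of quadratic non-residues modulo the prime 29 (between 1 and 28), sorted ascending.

2 3 8 10 11 12 14 15 17 18 19 21 26 27

Square k = 1,…,14 (k and 29−k give the same square):
1²=1, 2²=4, 3²=9, 4²=16, 5²=25, 6²≡7, 7²≡20, 8²≡6, 9²≡23, 10²≡13, 11²≡5, 12²≡28, 13²≡24, 14²≡22 (mod 29).
The residues are {1, 4, 5, 6, 7, 9, 13, 16, 20, 22, 23, 24, 25, 28}; the non-residues are the remaining 14 nonzero classes.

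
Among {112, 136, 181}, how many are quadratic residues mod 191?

1

(112/191) = -1 → non-residue.
(136/191) = +1 → QR.
(181/191) = -1 → non-residue.
Total quadratic residues among the 3: 1.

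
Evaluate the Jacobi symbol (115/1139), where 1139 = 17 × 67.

-1

Reciprocity: 115 ≡ 3 and 1139 ≡ 3 (mod 4), so (115/1139) = −(1139/115).
Reduce top mod 115: now compute (104/115).
Pull out 2^3: since 115 ≡ 3 (mod 8), (2/115) = -1, so (2/115)^3 = -1.
Reciprocity: 13 ≡ 1 and 115 ≡ 3 (mod 4), so (13/115) = +(115/13).
Reduce top mod 13: now compute (11/13).
Reciprocity: 11 ≡ 3 and 13 ≡ 1 (mod 4), so (11/13) = +(13/11).
Reduce top mod 11: now compute (2/11).
Pull out 2: since 11 ≡ 3 (mod 8), (2/11) = -1.
Reached (1/11) = 1. Collecting the sign flips along the way, the symbol is -1.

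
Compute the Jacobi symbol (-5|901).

First reduce: -5 ≡ 896 (mod 901).
Pull out 2^7: since 901 ≡ 5 (mod 8), (2/901) = -1, so (2/901)^7 = -1.
Reciprocity: 7 ≡ 3 and 901 ≡ 1 (mod 4), so (7/901) = +(901/7).
Reduce top mod 7: now compute (5/7).
Reciprocity: 5 ≡ 1 and 7 ≡ 3 (mod 4), so (5/7) = +(7/5).
Reduce top mod 5: now compute (2/5).
Pull out 2: since 5 ≡ 5 (mod 8), (2/5) = -1.
Reached (1/5) = 1. Collecting the sign flips along the way, the symbol is +1.

1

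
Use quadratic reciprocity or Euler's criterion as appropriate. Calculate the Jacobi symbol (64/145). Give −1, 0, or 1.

1

Pull out 2^6: since 145 ≡ 1 (mod 8), (2/145) = +1, so (2/145)^6 = +1.
Reached (1/145) = 1. Collecting the sign flips along the way, the symbol is +1.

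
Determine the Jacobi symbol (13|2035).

Reciprocity: 13 ≡ 1 and 2035 ≡ 3 (mod 4), so (13/2035) = +(2035/13).
Reduce top mod 13: now compute (7/13).
Reciprocity: 7 ≡ 3 and 13 ≡ 1 (mod 4), so (7/13) = +(13/7).
Reduce top mod 7: now compute (6/7).
Pull out 2: since 7 ≡ 7 (mod 8), (2/7) = +1.
Reciprocity: 3 ≡ 3 and 7 ≡ 3 (mod 4), so (3/7) = −(7/3).
Reduce top mod 3: now compute (1/3).
Reached (1/3) = 1. Collecting the sign flips along the way, the symbol is -1.

-1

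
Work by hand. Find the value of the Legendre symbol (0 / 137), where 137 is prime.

Top reduces to 0: gcd > 1, so the symbol is 0.

0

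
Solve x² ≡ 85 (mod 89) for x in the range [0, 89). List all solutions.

21, 68

89 ≡ 1 (mod 4), so we find a root by search.
Trying successive values, 21² = 441 ≡ 85 (mod 89). The other root is 89 − 21 = 68.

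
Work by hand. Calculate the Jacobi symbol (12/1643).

Pull out 2^2: since 1643 ≡ 3 (mod 8), (2/1643) = -1, so (2/1643)^2 = +1.
Reciprocity: 3 ≡ 3 and 1643 ≡ 3 (mod 4), so (3/1643) = −(1643/3).
Reduce top mod 3: now compute (2/3).
Pull out 2: since 3 ≡ 3 (mod 8), (2/3) = -1.
Reached (1/3) = 1. Collecting the sign flips along the way, the symbol is +1.

1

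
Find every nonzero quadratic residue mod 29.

Square k = 1,…,14 (k and 29−k give the same square):
1²=1, 2²=4, 3²=9, 4²=16, 5²=25, 6²≡7, 7²≡20, 8²≡6, 9²≡23, 10²≡13, 11²≡5, 12²≡28, 13²≡24, 14²≡22 (mod 29).
So the quadratic residues mod 29 are {1, 4, 5, 6, 7, 9, 13, 16, 20, 22, 23, 24, 25, 28}.

1 4 5 6 7 9 13 16 20 22 23 24 25 28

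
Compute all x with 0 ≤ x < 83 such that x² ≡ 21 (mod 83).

Since 83 ≡ 3 (mod 4), a square root of 21 is 21^((83+1)/4) = 21^21 mod 83.
Repeated squaring: 21^2≡26, 21^4≡12, 21^8≡61, 21^16≡69 (mod 83).
21^21 = 21^(16+4+1) ≡ 41 (mod 83).
Check: 41² = 1681 ≡ 21 (mod 83). The two roots are 41 and 42.

41, 42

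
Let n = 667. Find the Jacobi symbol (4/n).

Pull out 2^2: since 667 ≡ 3 (mod 8), (2/667) = -1, so (2/667)^2 = +1.
Reached (1/667) = 1. Collecting the sign flips along the way, the symbol is +1.

1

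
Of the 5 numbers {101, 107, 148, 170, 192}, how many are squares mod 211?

(101/211) = +1 → QR.
(107/211) = +1 → QR.
(148/211) = +1 → QR.
(170/211) = +1 → QR.
(192/211) = -1 → non-residue.
Total quadratic residues among the 5: 4.

4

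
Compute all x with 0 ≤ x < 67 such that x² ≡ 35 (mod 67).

Since 67 ≡ 3 (mod 4), a square root of 35 is 35^((67+1)/4) = 35^17 mod 67.
Repeated squaring: 35^2≡19, 35^4≡26, 35^8≡6, 35^16≡36 (mod 67).
35^17 = 35^(16+1) ≡ 54 (mod 67).
Check: 54² = 2916 ≡ 35 (mod 67). The two roots are 13 and 54.

13, 54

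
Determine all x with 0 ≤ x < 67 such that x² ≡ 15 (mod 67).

22, 45

Since 67 ≡ 3 (mod 4), a square root of 15 is 15^((67+1)/4) = 15^17 mod 67.
Repeated squaring: 15^2≡24, 15^4≡40, 15^8≡59, 15^16≡64 (mod 67).
15^17 = 15^(16+1) ≡ 22 (mod 67).
Check: 22² = 484 ≡ 15 (mod 67). The two roots are 22 and 45.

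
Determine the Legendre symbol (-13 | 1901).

First reduce: -13 ≡ 1888 (mod 1901).
Pull out 2^5: since 1901 ≡ 5 (mod 8), (2/1901) = -1, so (2/1901)^5 = -1.
Reciprocity: 59 ≡ 3 and 1901 ≡ 1 (mod 4), so (59/1901) = +(1901/59).
Reduce top mod 59: now compute (13/59).
Reciprocity: 13 ≡ 1 and 59 ≡ 3 (mod 4), so (13/59) = +(59/13).
Reduce top mod 13: now compute (7/13).
Reciprocity: 7 ≡ 3 and 13 ≡ 1 (mod 4), so (7/13) = +(13/7).
Reduce top mod 7: now compute (6/7).
Pull out 2: since 7 ≡ 7 (mod 8), (2/7) = +1.
Reciprocity: 3 ≡ 3 and 7 ≡ 3 (mod 4), so (3/7) = −(7/3).
Reduce top mod 3: now compute (1/3).
Reached (1/3) = 1. Collecting the sign flips along the way, the symbol is +1.

1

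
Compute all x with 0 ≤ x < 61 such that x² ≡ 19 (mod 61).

18, 43

61 ≡ 1 (mod 4), so we find a root by search.
Trying successive values, 18² = 324 ≡ 19 (mod 61). The other root is 61 − 18 = 43.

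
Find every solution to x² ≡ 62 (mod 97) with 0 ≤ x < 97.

97 ≡ 1 (mod 4), so we find a root by search.
Trying successive values, 16² = 256 ≡ 62 (mod 97). The other root is 97 − 16 = 81.

16, 81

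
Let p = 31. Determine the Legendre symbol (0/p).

Top reduces to 0: gcd > 1, so the symbol is 0.

0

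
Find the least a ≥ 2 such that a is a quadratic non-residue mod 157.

2

(2/157) = −1, so 2 is the smallest positive non-residue mod 157.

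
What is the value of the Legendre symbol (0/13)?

0

Top reduces to 0: gcd > 1, so the symbol is 0.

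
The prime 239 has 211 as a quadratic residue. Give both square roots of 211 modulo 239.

51, 188

Since 239 ≡ 3 (mod 4), a square root of 211 is 211^((239+1)/4) = 211^60 mod 239.
Repeated squaring: 211^2≡67, 211^4≡187, 211^8≡75, 211^16≡128, 211^32≡132 (mod 239).
211^60 = 211^(32+16+8+4) ≡ 51 (mod 239).
Check: 51² = 2601 ≡ 211 (mod 239). The two roots are 51 and 188.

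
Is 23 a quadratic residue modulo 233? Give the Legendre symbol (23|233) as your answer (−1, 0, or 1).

1

Euler's criterion: (23/233) ≡ 23^116 (mod 233).
23^2 ≡ 63 (mod 233)
23^4 ≡ 8 (mod 233)
23^8 ≡ 64 (mod 233)
23^16 ≡ 135 (mod 233)
23^32 ≡ 51 (mod 233)
23^64 ≡ 38 (mod 233)
23^116 = 23^(64+32+16+4) ≡ 1 (mod 233).
Result is 1, so (23/233) = 1.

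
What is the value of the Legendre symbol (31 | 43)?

1

Euler's criterion: (31/43) ≡ 31^21 (mod 43).
31^2 ≡ 15 (mod 43)
31^4 ≡ 10 (mod 43)
31^8 ≡ 14 (mod 43)
31^16 ≡ 24 (mod 43)
31^21 = 31^(16+4+1) ≡ 1 (mod 43).
Result is 1, so (31/43) = 1.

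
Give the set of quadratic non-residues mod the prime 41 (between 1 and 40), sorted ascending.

3,6,7,11,12,13,14,15,17,19,22,24,26,27,28,29,30,34,35,38

Square k = 1,…,20 (k and 41−k give the same square):
1²=1, 2²=4, 3²=9, 4²=16, 5²=25, 6²=36, 7²≡8, 8²≡23, 9²≡40, 10²≡18, 11²≡39, 12²≡21, 13²≡5, 14²≡32, 15²≡20, 16²≡10, 17²≡2, 18²≡37, 19²≡33, 20²≡31 (mod 41).
The residues are {1, 2, 4, 5, 8, 9, 10, 16, 18, 20, 21, 23, 25, 31, 32, 33, 36, 37, 39, 40}; the non-residues are the remaining 20 nonzero classes.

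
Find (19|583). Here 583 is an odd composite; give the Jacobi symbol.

Reciprocity: 19 ≡ 3 and 583 ≡ 3 (mod 4), so (19/583) = −(583/19).
Reduce top mod 19: now compute (13/19).
Reciprocity: 13 ≡ 1 and 19 ≡ 3 (mod 4), so (13/19) = +(19/13).
Reduce top mod 13: now compute (6/13).
Pull out 2: since 13 ≡ 5 (mod 8), (2/13) = -1.
Reciprocity: 3 ≡ 3 and 13 ≡ 1 (mod 4), so (3/13) = +(13/3).
Reduce top mod 3: now compute (1/3).
Reached (1/3) = 1. Collecting the sign flips along the way, the symbol is +1.

1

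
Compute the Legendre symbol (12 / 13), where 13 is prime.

Euler's criterion: (12/13) ≡ 12^6 (mod 13).
12^2 ≡ 1 (mod 13)
12^4 ≡ 1 (mod 13)
12^6 = 12^(4+2) ≡ 1 (mod 13).
Result is 1, so (12/13) = 1.

1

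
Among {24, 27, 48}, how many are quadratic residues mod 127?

(24/127) = -1 → non-residue.
(27/127) = -1 → non-residue.
(48/127) = -1 → non-residue.
Total quadratic residues among the 3: 0.

0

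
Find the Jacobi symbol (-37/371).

-1

First reduce: -37 ≡ 334 (mod 371).
Pull out 2: since 371 ≡ 3 (mod 8), (2/371) = -1.
Reciprocity: 167 ≡ 3 and 371 ≡ 3 (mod 4), so (167/371) = −(371/167).
Reduce top mod 167: now compute (37/167).
Reciprocity: 37 ≡ 1 and 167 ≡ 3 (mod 4), so (37/167) = +(167/37).
Reduce top mod 37: now compute (19/37).
Reciprocity: 19 ≡ 3 and 37 ≡ 1 (mod 4), so (19/37) = +(37/19).
Reduce top mod 19: now compute (18/19).
Pull out 2: since 19 ≡ 3 (mod 8), (2/19) = -1.
Reciprocity: 9 ≡ 1 and 19 ≡ 3 (mod 4), so (9/19) = +(19/9).
Reduce top mod 9: now compute (1/9).
Reached (1/9) = 1. Collecting the sign flips along the way, the symbol is -1.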